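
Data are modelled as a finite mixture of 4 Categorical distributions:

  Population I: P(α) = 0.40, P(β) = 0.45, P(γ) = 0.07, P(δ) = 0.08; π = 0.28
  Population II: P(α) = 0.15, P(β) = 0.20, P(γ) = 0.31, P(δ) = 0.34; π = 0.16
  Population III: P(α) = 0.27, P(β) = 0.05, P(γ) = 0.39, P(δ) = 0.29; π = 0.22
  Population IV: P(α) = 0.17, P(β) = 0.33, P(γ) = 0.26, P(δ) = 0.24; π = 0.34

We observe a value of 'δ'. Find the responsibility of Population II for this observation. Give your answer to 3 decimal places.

0.245

By Bayes' theorem, P(k | x) = P(Z=k) f_k(x) / Σ_j P(Z=j) f_j(x).
Component likelihoods at x = 'δ':
  p_I = 0.08
  p_II = 0.34
  p_III = 0.29
  p_IV = 0.24
Unnormalised posteriors:
  P(Z=I)·p_I = 0.28 × 0.08 = 0.0224
  P(Z=II)·p_II = 0.16 × 0.34 = 0.0544
  P(Z=III)·p_III = 0.22 × 0.29 = 0.0638
  P(Z=IV)·p_IV = 0.34 × 0.24 = 0.0816
Denominator: 0.0224 + 0.0544 + 0.0638 + 0.0816 = 0.2222
P(Population II | x) = 0.0544 / 0.2222 ≈ 0.245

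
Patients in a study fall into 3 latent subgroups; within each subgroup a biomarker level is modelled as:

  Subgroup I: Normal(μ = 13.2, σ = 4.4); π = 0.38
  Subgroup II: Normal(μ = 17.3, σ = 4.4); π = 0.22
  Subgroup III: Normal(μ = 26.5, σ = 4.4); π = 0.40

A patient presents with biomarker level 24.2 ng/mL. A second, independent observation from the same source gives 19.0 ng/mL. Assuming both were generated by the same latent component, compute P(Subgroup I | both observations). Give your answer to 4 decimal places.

By Bayes' theorem, P(k | x) = w_k f_k(x) / Σ_j w_j f_j(x).
Since both observations come from the same component, the likelihood for component k is f_k(x₁)·f_k(x₂).
  L_I = [(1/(4.4·√(2π)))·exp(−(24.2−13.2)²/(2·4.4²)) = 0.090669·exp(-3.12500) = 0.0039837] × [0.0380313] = 0.000151506
  L_II = [(1/(4.4·√(2π)))·exp(−(24.2−17.3)²/(2·4.4²)) = 0.090669·exp(-1.22960) = 0.0265125] × [0.0841477] = 0.00223096
  L_III = [(1/(4.4·√(2π)))·exp(−(24.2−26.5)²/(2·4.4²)) = 0.090669·exp(-0.13662) = 0.0790903] × [0.02121] = 0.00167751
Prior × likelihood for each component:
  w_I·L_I = 0.38 × 0.000151506 = 5.75721e-05
  w_II·L_II = 0.22 × 0.00223096 = 0.000490812
  w_III·L_III = 0.40 × 0.00167751 = 0.000671003
Denominator: 5.75721e-05 + 0.000490812 + 0.000671003 = 0.00121939
P(Subgroup I | x) = 5.75721e-05 / 0.00121939 ≈ 0.0472

0.0472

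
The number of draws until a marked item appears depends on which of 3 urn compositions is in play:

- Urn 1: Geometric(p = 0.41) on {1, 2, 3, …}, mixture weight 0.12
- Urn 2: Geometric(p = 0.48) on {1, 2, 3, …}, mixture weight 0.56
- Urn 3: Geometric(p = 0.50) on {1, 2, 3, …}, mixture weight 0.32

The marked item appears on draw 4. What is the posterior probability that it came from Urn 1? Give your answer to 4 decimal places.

0.1488

The responsibility of component k is w_k f_k(x) divided by Σ_j w_j f_j(x).
Component likelihoods at x = 4:
  f_1 = 0.0842054
  f_2 = 0.0674918
  f_3 = 0.0625
Weight by the priors:
  w_1·f_1 = 0.12 × 0.0842054 = 0.0101046
  w_2·f_2 = 0.56 × 0.0674918 = 0.0377954
  w_3·f_3 = 0.32 × 0.0625 = 0.02
Marginal: 0.0101046 + 0.0377954 + 0.02 = 0.0679001
Responsibility of Urn 1: 0.0101046 / 0.0679001 ≈ 0.1488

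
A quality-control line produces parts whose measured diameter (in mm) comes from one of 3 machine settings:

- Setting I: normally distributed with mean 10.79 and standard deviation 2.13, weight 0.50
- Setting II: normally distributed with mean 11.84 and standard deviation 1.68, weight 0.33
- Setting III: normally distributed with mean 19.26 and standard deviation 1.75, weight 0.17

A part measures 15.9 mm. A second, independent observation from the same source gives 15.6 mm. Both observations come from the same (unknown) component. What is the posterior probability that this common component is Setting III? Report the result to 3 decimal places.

Posterior ∝ prior × likelihood, so P(k | x) ∝ π_k f_k(x); normalise over all components.
Since both observations come from the same component, the likelihood for component k is f_k(x₁)·f_k(x₂).
  L_I = [(1/(2.13·√(2π)))·exp(−(15.9−10.79)²/(2·2.13²)) = 0.187297·exp(-2.87775) = 0.0105376] × [0.0146278] = 0.000154142
  L_II = [(1/(1.68·√(2π)))·exp(−(15.9−11.84)²/(2·1.68²)) = 0.237466·exp(-2.92014) = 0.0128056] × [0.0194042] = 0.000248482
  L_III = [(1/(1.75·√(2π)))·exp(−(15.9−19.26)²/(2·1.75²)) = 0.227967·exp(-1.84320) = 0.0360895] × [0.025589] = 0.000923495
Unnormalised posteriors:
  π_I·L_I = 0.50 × 0.000154142 = 7.70709e-05
  π_II·L_II = 0.33 × 0.000248482 = 8.19992e-05
  π_III·L_III = 0.17 × 0.000923495 = 0.000156994
Normaliser: 7.70709e-05 + 8.19992e-05 + 0.000156994 = 0.000316064
So the posterior for Setting III is 0.000156994 / 0.000316064 ≈ 0.497.

0.497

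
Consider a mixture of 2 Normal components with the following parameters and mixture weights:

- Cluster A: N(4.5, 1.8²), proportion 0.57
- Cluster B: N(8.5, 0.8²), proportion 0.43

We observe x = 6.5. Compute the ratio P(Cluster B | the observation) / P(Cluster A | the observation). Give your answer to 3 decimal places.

0.138

Only the two components matter; the odds are (π_i f_i(x)) / (π_j f_j(x)).
Component likelihoods at x = 6.5:
  L_A = (1/(1.8·√(2π)))·exp(−(6.5−4.5)²/(2·1.8²)) = 0.221635·exp(-0.61728) = 0.119551
  L_B = (1/(0.8·√(2π)))·exp(−(6.5−8.5)²/(2·0.8²)) = 0.498678·exp(-3.12500) = 0.0219104
Posterior odds = (π_B·L_B) / (π_A·L_A) = (0.43·0.0219104) / (0.57·0.119551) = 0.00942146 / 0.0681443 ≈ 0.138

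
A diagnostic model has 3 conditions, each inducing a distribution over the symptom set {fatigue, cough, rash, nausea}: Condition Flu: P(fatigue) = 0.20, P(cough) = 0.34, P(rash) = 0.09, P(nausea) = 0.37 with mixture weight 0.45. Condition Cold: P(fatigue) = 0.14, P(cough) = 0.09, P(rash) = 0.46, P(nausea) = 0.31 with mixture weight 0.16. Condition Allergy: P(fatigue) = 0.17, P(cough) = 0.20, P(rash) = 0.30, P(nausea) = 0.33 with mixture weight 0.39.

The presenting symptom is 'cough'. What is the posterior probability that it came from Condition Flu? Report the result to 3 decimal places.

Apply Bayes' rule: the posterior for each component is proportional to its prior times its likelihood at x.
Component likelihoods at x = 'cough':
  p_Flu = 0.34
  p_Cold = 0.09
  p_Allergy = 0.2
Weight by the priors:
  P(Z=Flu)·p_Flu = 0.45 × 0.34 = 0.153
  P(Z=Cold)·p_Cold = 0.16 × 0.09 = 0.0144
  P(Z=Allergy)·p_Allergy = 0.39 × 0.2 = 0.078
Evidence: 0.153 + 0.0144 + 0.078 = 0.2454
P(Condition Flu | 'cough') = 0.153 / 0.2454 ≈ 0.623

0.623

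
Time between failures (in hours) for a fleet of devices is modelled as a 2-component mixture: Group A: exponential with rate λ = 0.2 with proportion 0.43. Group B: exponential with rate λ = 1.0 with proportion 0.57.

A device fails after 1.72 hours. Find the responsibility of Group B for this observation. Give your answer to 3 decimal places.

Posterior ∝ prior × likelihood, so P(k | x) ∝ P(Z=k) f_k(x); normalise over all components.
Exponential densities:
  p_A = 0.2·e^(−0.2·1.72) = 0.2·e^(−0.3440) = 0.141786
  p_B = 1.0·e^(−1.0·1.72) = 1.0·e^(−1.7200) = 0.179066
Multiply by the mixture weights:
  P(Z=A)·p_A = 0.43 × 0.141786 = 0.0609679
  P(Z=B)·p_B = 0.57 × 0.179066 = 0.102068
Denominator: 0.0609679 + 0.102068 = 0.163036
P(Group B | x) ≈ 0.626

0.626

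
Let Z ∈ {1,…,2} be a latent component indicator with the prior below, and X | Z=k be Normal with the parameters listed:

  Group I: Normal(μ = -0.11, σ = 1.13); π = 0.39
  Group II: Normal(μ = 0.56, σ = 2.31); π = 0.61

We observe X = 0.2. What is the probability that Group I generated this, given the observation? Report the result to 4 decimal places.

0.5603

By Bayes' theorem, P(k | x) = π_k f_k(x) / Σ_j π_j f_j(x).
Normal densities:
  L_I = (1/(1.13·√(2π)))·exp(−(0.2−-0.11)²/(2·1.13²)) = 0.353046·exp(-0.03763) = 0.340008
  L_II = (1/(2.31·√(2π)))·exp(−(0.2−0.56)²/(2·2.31²)) = 0.172702·exp(-0.01214) = 0.170618
Multiply by the mixture weights:
  π_I·L_I = 0.39 × 0.340008 = 0.132603
  π_II·L_II = 0.61 × 0.170618 = 0.104077
Marginal: 0.132603 + 0.104077 = 0.23668
P(Group I | x) = 0.132603 / 0.23668 ≈ 0.5603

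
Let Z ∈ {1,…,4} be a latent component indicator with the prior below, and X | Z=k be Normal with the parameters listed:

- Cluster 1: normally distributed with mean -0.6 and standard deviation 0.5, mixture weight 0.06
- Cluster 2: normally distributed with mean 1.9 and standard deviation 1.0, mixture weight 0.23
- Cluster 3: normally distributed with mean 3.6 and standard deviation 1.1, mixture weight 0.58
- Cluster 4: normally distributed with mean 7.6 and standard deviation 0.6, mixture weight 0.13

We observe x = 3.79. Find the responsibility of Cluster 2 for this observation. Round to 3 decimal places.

0.069

Apply Bayes' rule: the posterior for each component is proportional to its prior times its likelihood at x.
Component likelihoods at x = 3.79:
  p_1 = (1/(0.5·√(2π)))·exp(−(3.79−-0.6)²/(2·0.5²)) = 0.797885·exp(-38.54420) = 1.45347e-17
  p_2 = (1/(1.0·√(2π)))·exp(−(3.79−1.9)²/(2·1.0²)) = 0.398942·exp(-1.78605) = 0.0668711
  p_3 = (1/(1.1·√(2π)))·exp(−(3.79−3.6)²/(2·1.1²)) = 0.362675·exp(-0.01492) = 0.357305
  p_4 = (1/(0.6·√(2π)))·exp(−(3.79−7.6)²/(2·0.6²)) = 0.664904·exp(-20.16125) = 1.16638e-09
Prior × likelihood for each component:
  P(Z=1)·p_1 = 0.06 × 1.45347e-17 = 8.72083e-19
  P(Z=2)·p_2 = 0.23 × 0.0668711 = 0.0153804
  P(Z=3)·p_3 = 0.58 × 0.357305 = 0.207237
  P(Z=4)·p_4 = 0.13 × 1.16638e-09 = 1.51629e-10
Sum: 8.72083e-19 + 0.0153804 + 0.207237 + 1.51629e-10 = 0.222617
P(Cluster 2 | x) ≈ 0.069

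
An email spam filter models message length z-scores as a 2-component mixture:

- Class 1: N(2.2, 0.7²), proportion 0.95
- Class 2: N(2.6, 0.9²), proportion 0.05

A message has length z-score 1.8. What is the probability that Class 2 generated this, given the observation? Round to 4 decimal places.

Apply Bayes' rule: the posterior for each component is proportional to its prior times its likelihood at x.
Evaluate each component's likelihood at the observed value:
  f_1 = (1/(0.7·√(2π)))·exp(−(1.8−2.2)²/(2·0.7²)) = 0.569918·exp(-0.16327) = 0.484068
  f_2 = (1/(0.9·√(2π)))·exp(−(1.8−2.6)²/(2·0.9²)) = 0.443269·exp(-0.39506) = 0.298603
Unnormalised posteriors:
  P(Z=1)·f_1 = 0.95 × 0.484068 = 0.459865
  P(Z=2)·f_2 = 0.05 × 0.298603 = 0.0149302
Denominator: 0.459865 + 0.0149302 = 0.474795
Responsibility of Class 2: 0.0149302 / 0.474795 ≈ 0.0314

0.0314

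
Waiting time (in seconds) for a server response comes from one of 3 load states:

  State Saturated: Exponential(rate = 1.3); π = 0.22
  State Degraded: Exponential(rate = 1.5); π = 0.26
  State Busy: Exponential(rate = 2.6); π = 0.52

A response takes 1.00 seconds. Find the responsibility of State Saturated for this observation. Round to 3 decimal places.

Posterior ∝ prior × likelihood, so P(k | x) ∝ π_k f_k(x); normalise over all components.
Component likelihoods at x = 1.00 seconds:
  L_Saturated = 1.3·e^(−1.3·1.00) = 1.3·e^(−1.3000) = 0.354291
  L_Degraded = 1.5·e^(−1.5·1.00) = 1.5·e^(−1.5000) = 0.334695
  L_Busy = 2.6·e^(−2.6·1.00) = 2.6·e^(−2.6000) = 0.193111
Weight by the priors:
  π_Saturated·L_Saturated = 0.22 × 0.354291 = 0.0779441
  π_Degraded·L_Degraded = 0.26 × 0.334695 = 0.0870208
  π_Busy·L_Busy = 0.52 × 0.193111 = 0.100418
Evidence: 0.0779441 + 0.0870208 + 0.100418 = 0.265383
So the posterior for State Saturated is 0.0779441 / 0.265383 ≈ 0.294.

0.294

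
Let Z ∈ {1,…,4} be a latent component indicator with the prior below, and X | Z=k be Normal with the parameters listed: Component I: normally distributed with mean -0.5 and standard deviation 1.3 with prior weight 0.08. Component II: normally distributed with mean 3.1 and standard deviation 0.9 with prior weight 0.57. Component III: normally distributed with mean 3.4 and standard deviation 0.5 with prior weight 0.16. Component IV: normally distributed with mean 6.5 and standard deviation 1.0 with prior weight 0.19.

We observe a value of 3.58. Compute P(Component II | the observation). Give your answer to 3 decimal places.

0.644

P(component k | x) = w_k·f_k(x) / marginal(x), where marginal(x) = Σ_j w_j·f_j(x).
Normal densities:
  f_I = (1/(1.3·√(2π)))·exp(−(3.58−-0.5)²/(2·1.3²)) = 0.306879·exp(-4.92497) = 0.00222884
  f_II = (1/(0.9·√(2π)))·exp(−(3.58−3.1)²/(2·0.9²)) = 0.443269·exp(-0.14222) = 0.384504
  f_III = (1/(0.5·√(2π)))·exp(−(3.58−3.4)²/(2·0.5²)) = 0.797885·exp(-0.06480) = 0.747821
  f_IV = (1/(1.0·√(2π)))·exp(−(3.58−6.5)²/(2·1.0²)) = 0.398942·exp(-4.26320) = 0.00561598
Weight by the priors:
  w_I·f_I = 0.08 × 0.00222884 = 0.000178307
  w_II·f_II = 0.57 × 0.384504 = 0.219167
  w_III·f_III = 0.16 × 0.747821 = 0.119651
  w_IV·f_IV = 0.19 × 0.00561598 = 0.00106704
Marginal: 0.000178307 + 0.219167 + 0.119651 + 0.00106704 = 0.340064
Responsibility of Component II: 0.219167 / 0.340064 ≈ 0.644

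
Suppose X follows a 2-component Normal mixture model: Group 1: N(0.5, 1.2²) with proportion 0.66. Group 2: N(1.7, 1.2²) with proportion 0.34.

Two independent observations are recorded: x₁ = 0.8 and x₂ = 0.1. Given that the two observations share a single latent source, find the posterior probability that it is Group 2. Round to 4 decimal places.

The responsibility of component k is w_k f_k(x) divided by Σ_j w_j f_j(x).
Since both observations come from the same component, the likelihood for component k is f_k(x₁)·f_k(x₂).
  f_1 = [0.322223] × [0.314486] = 0.101335
  f_2 = [0.250948] × [0.136675] = 0.0342983
Weight by the priors:
  w_1·f_1 = 0.66 × 0.101335 = 0.0668809
  w_2·f_2 = 0.34 × 0.0342983 = 0.0116614
Evidence: 0.0668809 + 0.0116614 = 0.0785424
P(Group 2 | x₁,x₂) = 0.0116614 / 0.0785424 ≈ 0.1485

0.1485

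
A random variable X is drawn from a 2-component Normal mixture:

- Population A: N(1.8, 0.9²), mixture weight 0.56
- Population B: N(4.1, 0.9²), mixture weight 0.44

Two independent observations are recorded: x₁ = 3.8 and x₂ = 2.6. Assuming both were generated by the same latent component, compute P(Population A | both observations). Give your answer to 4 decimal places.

P(component k | x) = π_k·f_k(x) / marginal(x), where marginal(x) = Σ_j π_j·f_j(x).
Since both observations come from the same component, the likelihood for component k is f_k(x₁)·f_k(x₂).
  f_A = [0.0375263] × [0.298603] = 0.0112055
  f_B = [0.419315] × [0.11053] = 0.0463469
Multiply by the mixture weights:
  π_A·f_A = 0.56 × 0.0112055 = 0.00627506
  π_B·f_B = 0.44 × 0.0463469 = 0.0203926
Marginal: 0.00627506 + 0.0203926 = 0.0266677
Responsibility of Population A: 0.00627506 / 0.0266677 ≈ 0.2353

0.2353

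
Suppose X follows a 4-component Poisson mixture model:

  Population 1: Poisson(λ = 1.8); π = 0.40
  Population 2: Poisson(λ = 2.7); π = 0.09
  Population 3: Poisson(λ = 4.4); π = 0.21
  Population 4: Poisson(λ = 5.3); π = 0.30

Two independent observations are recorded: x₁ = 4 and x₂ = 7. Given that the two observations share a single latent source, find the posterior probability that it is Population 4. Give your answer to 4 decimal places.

P(component k | x) = π_k·f_k(x) / marginal(x), where marginal(x) = Σ_j π_j·f_j(x).
Since both observations come from the same component, the likelihood for component k is f_k(x₁)·f_k(x₂).
  p_1 = [e^(−1.8)·1.8^4/4! = 0.0723017] × [0.00200792] = 0.000145176
  p_2 = [e^(−2.7)·2.7^4/4! = 0.148816] × [0.0139483] = 0.00207572
  p_3 = [e^(−4.4)·4.4^4/4! = 0.191736] × [0.0777754] = 0.0149124
  p_4 = [e^(−5.3)·5.3^4/4! = 0.164109] × [0.116343] = 0.0190929
Multiply by the mixture weights:
  π_1·p_1 = 0.40 × 0.000145176 = 5.80705e-05
  π_2·p_2 = 0.09 × 0.00207572 = 0.000186815
  π_3·p_3 = 0.21 × 0.0149124 = 0.00313159
  π_4·p_4 = 0.30 × 0.0190929 = 0.00572786
Marginal: 5.80705e-05 + 0.000186815 + 0.00313159 + 0.00572786 = 0.00910434
P(Population 4 | x) = 0.00572786 / 0.00910434 ≈ 0.6291

0.6291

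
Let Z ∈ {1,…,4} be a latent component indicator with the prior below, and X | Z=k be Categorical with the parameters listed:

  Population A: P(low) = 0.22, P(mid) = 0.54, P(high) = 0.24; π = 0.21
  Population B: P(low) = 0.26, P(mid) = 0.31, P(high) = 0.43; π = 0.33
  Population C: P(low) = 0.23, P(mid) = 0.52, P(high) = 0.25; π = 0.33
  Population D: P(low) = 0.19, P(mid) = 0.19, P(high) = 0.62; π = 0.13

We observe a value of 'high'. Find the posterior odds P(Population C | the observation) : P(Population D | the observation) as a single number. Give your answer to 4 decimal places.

The posterior odds equal the prior odds times the likelihood ratio: (π_i/π_j)·(f_i(x)/f_j(x)).
Component likelihoods at x = 'high':
  L_A = P(high | comp) = 0.24
  L_B = P(high | comp) = 0.43
  L_C = P(high | comp) = 0.25
  L_D = P(high | comp) = 0.62
0.0825 / 0.0806 ≈ 1.0236

1.0236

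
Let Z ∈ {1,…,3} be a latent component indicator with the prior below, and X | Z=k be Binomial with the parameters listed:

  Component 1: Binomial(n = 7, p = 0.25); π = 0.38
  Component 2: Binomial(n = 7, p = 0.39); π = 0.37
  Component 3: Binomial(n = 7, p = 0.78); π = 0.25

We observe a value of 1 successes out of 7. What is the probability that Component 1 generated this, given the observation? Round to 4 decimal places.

Posterior ∝ prior × likelihood, so P(k | x) ∝ π_k f_k(x); normalise over all components.
Binomial probabilities:
  f_1 = 0.311462
  f_2 = 0.140651
  f_3 = 0.000619054
Multiply by the mixture weights:
  π_1·f_1 = 0.38 × 0.311462 = 0.118356
  π_2·f_2 = 0.37 × 0.140651 = 0.0520407
  π_3·f_3 = 0.25 × 0.000619054 = 0.000154764
Sum: 0.118356 + 0.0520407 + 0.000154764 = 0.170551
So the posterior for Component 1 is 0.118356 / 0.170551 ≈ 0.6940.

0.6940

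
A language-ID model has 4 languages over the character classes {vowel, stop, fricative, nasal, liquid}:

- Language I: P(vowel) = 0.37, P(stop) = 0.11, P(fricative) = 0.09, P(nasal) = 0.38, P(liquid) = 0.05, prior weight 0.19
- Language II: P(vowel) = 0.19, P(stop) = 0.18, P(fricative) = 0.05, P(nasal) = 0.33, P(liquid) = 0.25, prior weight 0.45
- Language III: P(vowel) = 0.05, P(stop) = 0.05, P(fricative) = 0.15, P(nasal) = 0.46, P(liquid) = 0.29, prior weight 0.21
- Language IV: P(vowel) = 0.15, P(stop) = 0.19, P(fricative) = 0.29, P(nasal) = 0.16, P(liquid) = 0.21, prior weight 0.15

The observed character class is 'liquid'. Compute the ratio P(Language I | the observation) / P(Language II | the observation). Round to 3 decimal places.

0.084

Since P(k|x) ∝ w_k f_k(x), the posterior odds are w_i f_i(x) / (w_j f_j(x)).
Categorical probabilities:
  p_I = 0.05
  p_II = 0.25
  p_III = 0.29
  p_IV = 0.21
0.0095 / 0.1125 ≈ 0.084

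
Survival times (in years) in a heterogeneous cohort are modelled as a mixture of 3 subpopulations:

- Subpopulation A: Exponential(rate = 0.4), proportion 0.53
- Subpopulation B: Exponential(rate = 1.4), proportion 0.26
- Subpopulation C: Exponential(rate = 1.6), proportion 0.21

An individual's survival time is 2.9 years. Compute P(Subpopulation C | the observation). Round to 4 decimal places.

Apply Bayes' rule: the posterior for each component is proportional to its prior times its likelihood at x.
Component likelihoods at x = 2.9 years:
  p_A = 0.4·e^(−0.4·2.9) = 0.4·e^(−1.1600) = 0.125394
  p_B = 1.4·e^(−1.4·2.9) = 1.4·e^(−4.0600) = 0.0241486
  p_C = 1.6·e^(−1.6·2.9) = 1.6·e^(−4.6400) = 0.0154523
Unnormalised posteriors:
  π_A·p_A = 0.53 × 0.125394 = 0.0664591
  π_B·p_B = 0.26 × 0.0241486 = 0.00627864
  π_C·p_C = 0.21 × 0.0154523 = 0.00324499
Marginal: 0.0664591 + 0.00627864 + 0.00324499 = 0.0759827
P(Subpopulation C | the observation) ≈ 0.0427

0.0427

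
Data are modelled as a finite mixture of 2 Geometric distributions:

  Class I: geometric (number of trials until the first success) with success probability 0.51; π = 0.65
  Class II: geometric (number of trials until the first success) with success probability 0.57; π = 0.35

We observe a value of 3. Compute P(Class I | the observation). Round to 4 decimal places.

0.6833

Posterior ∝ prior × likelihood, so P(k | x) ∝ P(Z=k) f_k(x); normalise over all components.
Evaluate each component's likelihood at the observed value:
  f_I = 0.122451
  f_II = 0.105393
Prior × likelihood for each component:
  P(Z=I)·f_I = 0.65 × 0.122451 = 0.0795932
  P(Z=II)·f_II = 0.35 × 0.105393 = 0.0368876
Normaliser: 0.0795932 + 0.0368876 = 0.116481
P(Class I | the observation) = 0.0795932 / 0.116481 ≈ 0.6833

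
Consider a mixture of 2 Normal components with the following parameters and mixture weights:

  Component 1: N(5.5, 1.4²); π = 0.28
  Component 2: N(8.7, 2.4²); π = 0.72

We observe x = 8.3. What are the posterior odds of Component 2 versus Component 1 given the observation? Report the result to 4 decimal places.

10.9307

Only the two components matter; the odds are (π_i f_i(x)) / (π_j f_j(x)).
Component likelihoods at x = 8.3:
  p_1 = 0.038565
  p_2 = 0.163933
Odds = (0.72/0.28) × (0.163933/0.038565) = 2.57143 × 4.25083 ≈ 10.9307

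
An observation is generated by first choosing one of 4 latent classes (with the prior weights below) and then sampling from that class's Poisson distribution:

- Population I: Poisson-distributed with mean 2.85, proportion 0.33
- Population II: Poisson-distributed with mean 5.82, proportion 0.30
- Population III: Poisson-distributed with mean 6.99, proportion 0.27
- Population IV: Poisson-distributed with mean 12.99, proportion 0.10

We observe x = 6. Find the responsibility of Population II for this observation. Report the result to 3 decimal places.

0.462

By Bayes' theorem, P(k | x) = w_k f_k(x) / Σ_j w_j f_j(x).
Evaluate each component's likelihood at the observed value:
  p_I = e^(−2.85)·2.85^6/6! = 0.0430524
  p_II = e^(−5.82)·5.82^6/6! = 0.160181
  p_III = e^(−6.99)·6.99^6/6! = 0.149215
  p_IV = e^(−12.99)·12.99^6/6! = 0.0152348
Multiply by the mixture weights:
  w_I·p_I = 0.33 × 0.0430524 = 0.0142073
  w_II·p_II = 0.30 × 0.160181 = 0.0480544
  w_III·p_III = 0.27 × 0.149215 = 0.040288
  w_IV·p_IV = 0.10 × 0.0152348 = 0.00152348
Evidence: 0.0142073 + 0.0480544 + 0.040288 + 0.00152348 = 0.104073
P(Population II | the observation) = 0.0480544 / 0.104073 ≈ 0.462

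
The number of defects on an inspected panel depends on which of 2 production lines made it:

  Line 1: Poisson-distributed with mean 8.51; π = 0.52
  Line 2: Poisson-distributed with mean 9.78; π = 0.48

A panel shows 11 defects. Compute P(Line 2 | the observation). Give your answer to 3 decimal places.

Posterior ∝ prior × likelihood, so P(k | x) ∝ P(Z=k) f_k(x); normalise over all components.
Evaluate each component's likelihood at the observed value:
  L_1 = e^(−8.51)·8.51^11/11! = 0.0855507
  L_2 = e^(−9.78)·9.78^11/11! = 0.110961
Weight by the priors:
  P(Z=1)·L_1 = 0.52 × 0.0855507 = 0.0444863
  P(Z=2)·L_2 = 0.48 × 0.110961 = 0.0532614
Sum: 0.0444863 + 0.0532614 = 0.0977478
Responsibility of Line 2: 0.0532614 / 0.0977478 ≈ 0.545

0.545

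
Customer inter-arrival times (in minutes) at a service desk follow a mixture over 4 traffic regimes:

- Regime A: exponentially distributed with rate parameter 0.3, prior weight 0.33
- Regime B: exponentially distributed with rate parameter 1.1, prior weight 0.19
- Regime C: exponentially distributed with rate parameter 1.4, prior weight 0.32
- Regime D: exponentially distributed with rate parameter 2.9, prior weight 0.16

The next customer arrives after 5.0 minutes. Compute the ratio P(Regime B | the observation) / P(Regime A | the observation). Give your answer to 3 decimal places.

0.039

Only the two components matter; the odds are (π_i f_i(x)) / (π_j f_j(x)).
Evaluate each component's likelihood at the observed value:
  f_A = 0.3·e^(−0.3·5.0) = 0.3·e^(−1.5000) = 0.066939
  f_B = 1.1·e^(−1.1·5.0) = 1.1·e^(−5.5000) = 0.00449545
  f_C = 1.4·e^(−1.4·5.0) = 1.4·e^(−7.0000) = 0.00127663
  f_D = 2.9·e^(−2.9·5.0) = 2.9·e^(−14.5000) = 1.46261e-06
Odds = (0.19/0.33) × (0.00449545/0.066939) = 0.575758 × 0.0671573 ≈ 0.039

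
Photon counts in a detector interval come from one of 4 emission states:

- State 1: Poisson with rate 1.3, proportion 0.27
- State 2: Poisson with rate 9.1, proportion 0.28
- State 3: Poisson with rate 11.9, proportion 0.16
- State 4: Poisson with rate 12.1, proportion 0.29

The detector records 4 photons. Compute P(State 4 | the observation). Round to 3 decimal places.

0.072

P(component k | x) = P(Z=k)·f_k(x) / marginal(x), where marginal(x) = Σ_j P(Z=j)·f_j(x).
Poisson probabilities:
  f_1 = 0.0324324
  f_2 = 0.0319062
  f_3 = 0.00567378
  f_4 = 0.00496555
Prior × likelihood for each component:
  P(Z=1)·f_1 = 0.27 × 0.0324324 = 0.00875675
  P(Z=2)·f_2 = 0.28 × 0.0319062 = 0.00893372
  P(Z=3)·f_3 = 0.16 × 0.00567378 = 0.000907804
  P(Z=4)·f_4 = 0.29 × 0.00496555 = 0.00144001
Normaliser: 0.00875675 + 0.00893372 + 0.000907804 + 0.00144001 = 0.0200383
So the posterior for State 4 is 0.00144001 / 0.0200383 ≈ 0.072.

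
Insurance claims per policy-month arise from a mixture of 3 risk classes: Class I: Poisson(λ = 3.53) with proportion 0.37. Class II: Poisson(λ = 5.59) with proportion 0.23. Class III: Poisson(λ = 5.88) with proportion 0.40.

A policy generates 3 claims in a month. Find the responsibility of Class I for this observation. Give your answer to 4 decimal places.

0.5583

The responsibility of component k is P(Z=k) f_k(x) divided by Σ_j P(Z=j) f_j(x).
Evaluate each component's likelihood at the observed value:
  L_I = 0.214839
  L_II = 0.108737
  L_III = 0.0946955
Unnormalised posteriors:
  P(Z=I)·L_I = 0.37 × 0.214839 = 0.0794905
  P(Z=II)·L_II = 0.23 × 0.108737 = 0.0250095
  P(Z=III)·L_III = 0.40 × 0.0946955 = 0.0378782
Marginal: 0.0794905 + 0.0250095 + 0.0378782 = 0.142378
Responsibility of Class I: 0.0794905 / 0.142378 ≈ 0.5583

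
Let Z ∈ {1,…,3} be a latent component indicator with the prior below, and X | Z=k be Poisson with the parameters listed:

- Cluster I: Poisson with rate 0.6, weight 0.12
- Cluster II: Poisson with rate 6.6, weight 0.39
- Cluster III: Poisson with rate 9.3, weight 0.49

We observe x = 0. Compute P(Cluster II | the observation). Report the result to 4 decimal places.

P(component k | x) = π_k·f_k(x) / marginal(x), where marginal(x) = Σ_j π_j·f_j(x).
Component likelihoods at x = 0:
  p_I = 0.548812
  p_II = 0.00136037
  p_III = 9.14242e-05
Unnormalised posteriors:
  π_I·p_I = 0.12 × 0.548812 = 0.0658574
  π_II·p_II = 0.39 × 0.00136037 = 0.000530544
  π_III·p_III = 0.49 × 9.14242e-05 = 4.47979e-05
Normaliser: 0.0658574 + 0.000530544 + 4.47979e-05 = 0.0664327
P(Cluster II | data) ≈ 0.0080

0.0080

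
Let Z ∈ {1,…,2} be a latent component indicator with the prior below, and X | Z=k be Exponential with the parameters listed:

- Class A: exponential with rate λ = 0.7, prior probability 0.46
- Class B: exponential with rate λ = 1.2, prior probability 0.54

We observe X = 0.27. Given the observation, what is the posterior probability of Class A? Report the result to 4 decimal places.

0.3625

P(component k | x) = π_k·f_k(x) / marginal(x), where marginal(x) = Σ_j π_j·f_j(x).
Exponential densities:
  f_A = 0.7·e^(−0.7·0.27) = 0.7·e^(−0.1890) = 0.579451
  f_B = 1.2·e^(−1.2·0.27) = 1.2·e^(−0.3240) = 0.8679
Unnormalised posteriors:
  π_A·f_A = 0.46 × 0.579451 = 0.266547
  π_B·f_B = 0.54 × 0.8679 = 0.468666
Evidence: 0.266547 + 0.468666 = 0.735213
P(Class A | data) ≈ 0.3625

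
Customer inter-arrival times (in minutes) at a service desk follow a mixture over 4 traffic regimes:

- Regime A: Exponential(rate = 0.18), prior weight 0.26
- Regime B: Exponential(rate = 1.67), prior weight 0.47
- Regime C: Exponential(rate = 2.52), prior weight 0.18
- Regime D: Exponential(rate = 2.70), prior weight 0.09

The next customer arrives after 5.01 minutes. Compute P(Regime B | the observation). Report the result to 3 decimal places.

Posterior ∝ prior × likelihood, so P(k | x) ∝ π_k f_k(x); normalise over all components.
Component likelihoods at x = 5.01 minutes:
  p_A = 0.18·e^(−0.18·5.01) = 0.18·e^(−0.9018) = 0.0730509
  p_B = 1.67·e^(−1.67·5.01) = 1.67·e^(−8.3667) = 0.000388244
  p_C = 2.52·e^(−2.52·5.01) = 2.52·e^(−12.6252) = 8.28602e-06
  p_D = 2.70·e^(−2.70·5.01) = 2.70·e^(−13.5270) = 3.60298e-06
Weight by the priors:
  π_A·p_A = 0.26 × 0.0730509 = 0.0189932
  π_B·p_B = 0.47 × 0.000388244 = 0.000182475
  π_C·p_C = 0.18 × 8.28602e-06 = 1.49148e-06
  π_D·p_D = 0.09 × 3.60298e-06 = 3.24269e-07
Evidence: 0.0189932 + 0.000182475 + 1.49148e-06 + 3.24269e-07 = 0.0191775
P(Regime B | data) = 0.000182475 / 0.0191775 ≈ 0.010

0.010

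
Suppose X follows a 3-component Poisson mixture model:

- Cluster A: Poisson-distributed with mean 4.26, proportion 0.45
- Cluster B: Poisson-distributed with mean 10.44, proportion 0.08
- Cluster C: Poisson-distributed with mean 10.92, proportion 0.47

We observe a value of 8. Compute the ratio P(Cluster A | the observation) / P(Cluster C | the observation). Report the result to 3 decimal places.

Since P(k|x) ∝ P(Z=k) f_k(x), the posterior odds are P(Z=i) f_i(x) / (P(Z=j) f_j(x)).
Evaluate each component's likelihood at the observed value:
  f_A = 0.0379893
  f_B = 0.102341
  f_C = 0.0907329
Odds = (0.45/0.47) × (0.0379893/0.0907329) = 0.957447 × 0.418694 ≈ 0.401

0.401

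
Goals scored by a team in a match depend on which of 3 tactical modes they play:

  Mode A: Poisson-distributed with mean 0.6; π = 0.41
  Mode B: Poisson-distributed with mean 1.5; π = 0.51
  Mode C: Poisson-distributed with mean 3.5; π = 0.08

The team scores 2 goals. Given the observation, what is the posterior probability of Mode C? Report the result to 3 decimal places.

0.081

P(component k | x) = π_k·f_k(x) / marginal(x), where marginal(x) = Σ_j π_j·f_j(x).
Component likelihoods at x = 2 goals:
  L_A = 0.0987861
  L_B = 0.251021
  L_C = 0.184959
Prior × likelihood for each component:
  π_A·L_A = 0.41 × 0.0987861 = 0.0405023
  π_B·L_B = 0.51 × 0.251021 = 0.128021
  π_C·L_C = 0.08 × 0.184959 = 0.0147967
Denominator: 0.0405023 + 0.128021 + 0.0147967 = 0.18332
Responsibility of Mode C: 0.0147967 / 0.18332 ≈ 0.081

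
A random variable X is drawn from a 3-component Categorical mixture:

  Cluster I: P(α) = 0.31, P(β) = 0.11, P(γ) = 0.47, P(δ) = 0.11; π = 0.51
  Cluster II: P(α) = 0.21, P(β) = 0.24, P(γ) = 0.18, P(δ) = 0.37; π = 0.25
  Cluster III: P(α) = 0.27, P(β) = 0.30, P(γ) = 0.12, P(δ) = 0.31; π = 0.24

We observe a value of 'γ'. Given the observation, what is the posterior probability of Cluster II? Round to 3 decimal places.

0.144

By Bayes' theorem, P(k | x) = w_k f_k(x) / Σ_j w_j f_j(x).
Component likelihoods at x = 'γ':
  f_I = 0.47
  f_II = 0.18
  f_III = 0.12
Unnormalised posteriors:
  w_I·f_I = 0.51 × 0.47 = 0.2397
  w_II·f_II = 0.25 × 0.18 = 0.045
  w_III·f_III = 0.24 × 0.12 = 0.0288
Marginal: 0.2397 + 0.045 + 0.0288 = 0.3135
So the posterior for Cluster II is 0.045 / 0.3135 ≈ 0.144.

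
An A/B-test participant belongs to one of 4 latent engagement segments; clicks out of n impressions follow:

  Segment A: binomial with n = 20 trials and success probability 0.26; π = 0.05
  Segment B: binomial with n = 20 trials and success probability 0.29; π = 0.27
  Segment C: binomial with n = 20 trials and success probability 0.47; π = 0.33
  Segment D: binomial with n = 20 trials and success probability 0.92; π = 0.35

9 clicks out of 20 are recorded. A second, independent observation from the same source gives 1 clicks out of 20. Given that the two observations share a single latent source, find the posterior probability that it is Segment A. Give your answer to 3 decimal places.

P(component k | x) = P(Z=k)·f_k(x) / marginal(x), where marginal(x) = Σ_j P(Z=j)·f_j(x).
Since both observations come from the same component, the likelihood for component k is f_k(x₁)·f_k(x₂).
  L_A = [C(20,9)·0.26^9·0.74^11 = 167960·5.4295e-06·0.0364375 = 0.0332288] × [0.0170375] = 0.000566136
  L_B = [C(20,9)·0.29^9·0.71^11 = 167960·1.45071e-05·0.0231122 = 0.0563157] × [0.00865639] = 0.000487491
  L_C = [C(20,9)·0.47^9·0.53^11 = 167960·0.00111913·0.000926904 = 0.174229] × [5.42462e-05] = 9.45128e-06
  L_D = [C(20,9)·0.92^9·0.08^11 = 167960·0.472161·8.58993e-13 = 6.81218e-08] × [2.65172e-20] = 1.8064e-27
Prior × likelihood for each component:
  P(Z=A)·L_A = 0.05 × 0.000566136 = 2.83068e-05
  P(Z=B)·L_B = 0.27 × 0.000487491 = 0.000131622
  P(Z=C)·L_C = 0.33 × 9.45128e-06 = 3.11892e-06
  P(Z=D)·L_D = 0.35 × 1.8064e-27 = 6.3224e-28
Sum: 2.83068e-05 + 0.000131622 + 3.11892e-06 + 6.3224e-28 = 0.000163048
P(Segment A | x₁, x₂) = 2.83068e-05 / 0.000163048 ≈ 0.174

0.174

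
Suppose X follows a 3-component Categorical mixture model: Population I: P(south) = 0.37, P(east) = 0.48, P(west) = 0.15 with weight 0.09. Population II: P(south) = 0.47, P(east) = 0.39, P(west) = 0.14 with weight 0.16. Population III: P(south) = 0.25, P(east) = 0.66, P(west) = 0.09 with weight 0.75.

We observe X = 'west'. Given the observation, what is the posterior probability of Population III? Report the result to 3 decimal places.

The responsibility of component k is π_k f_k(x) divided by Σ_j π_j f_j(x).
Component likelihoods at x = 'west':
  f_I = P(west | comp) = 0.15
  f_II = P(west | comp) = 0.14
  f_III = P(west | comp) = 0.09
Prior × likelihood for each component:
  π_I·f_I = 0.09 × 0.15 = 0.0135
  π_II·f_II = 0.16 × 0.14 = 0.0224
  π_III·f_III = 0.75 × 0.09 = 0.0675
Normaliser: 0.0135 + 0.0224 + 0.0675 = 0.1034
So the posterior for Population III is 0.0675 / 0.1034 ≈ 0.653.

0.653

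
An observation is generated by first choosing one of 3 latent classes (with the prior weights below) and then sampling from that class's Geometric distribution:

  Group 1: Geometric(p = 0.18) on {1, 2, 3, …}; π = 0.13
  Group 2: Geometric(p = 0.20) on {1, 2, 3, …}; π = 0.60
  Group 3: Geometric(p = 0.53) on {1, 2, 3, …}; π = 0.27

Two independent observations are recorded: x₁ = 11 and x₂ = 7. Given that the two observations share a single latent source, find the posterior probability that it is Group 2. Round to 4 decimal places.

0.7929

The responsibility of component k is π_k f_k(x) divided by Σ_j π_j f_j(x).
Since both observations come from the same component, the likelihood for component k is f_k(x₁)·f_k(x₂).
  p_1 = [0.0247406] × [0.0547212] = 0.00135384
  p_2 = [0.0214748] × [0.0524288] = 0.0011259
  p_3 = [0.000278775] × [0.00571298] = 1.59264e-06
Prior × likelihood for each component:
  π_1·p_1 = 0.13 × 0.00135384 = 0.000175999
  π_2·p_2 = 0.60 × 0.0011259 = 0.00067554
  π_3·p_3 = 0.27 × 1.59264e-06 = 4.30013e-07
Denominator: 0.000175999 + 0.00067554 + 4.30013e-07 = 0.000851969
So the posterior for Group 2 is 0.00067554 / 0.000851969 ≈ 0.7929.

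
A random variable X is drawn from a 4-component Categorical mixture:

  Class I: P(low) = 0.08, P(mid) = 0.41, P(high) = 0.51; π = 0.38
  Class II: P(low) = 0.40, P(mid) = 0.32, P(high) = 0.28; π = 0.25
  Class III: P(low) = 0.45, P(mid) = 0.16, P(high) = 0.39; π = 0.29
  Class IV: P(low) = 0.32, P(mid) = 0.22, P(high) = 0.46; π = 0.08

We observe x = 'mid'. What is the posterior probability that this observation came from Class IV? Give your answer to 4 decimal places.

0.0587

The responsibility of component k is P(Z=k) f_k(x) divided by Σ_j P(Z=j) f_j(x).
Categorical probabilities:
  L_I = P(mid | comp) = 0.41
  L_II = P(mid | comp) = 0.32
  L_III = P(mid | comp) = 0.16
  L_IV = P(mid | comp) = 0.22
Weight by the priors:
  P(Z=I)·L_I = 0.38 × 0.41 = 0.1558
  P(Z=II)·L_II = 0.25 × 0.32 = 0.08
  P(Z=III)·L_III = 0.29 × 0.16 = 0.0464
  P(Z=IV)·L_IV = 0.08 × 0.22 = 0.0176
Denominator: 0.1558 + 0.08 + 0.0464 + 0.0176 = 0.2998
So the posterior for Class IV is 0.0176 / 0.2998 ≈ 0.0587.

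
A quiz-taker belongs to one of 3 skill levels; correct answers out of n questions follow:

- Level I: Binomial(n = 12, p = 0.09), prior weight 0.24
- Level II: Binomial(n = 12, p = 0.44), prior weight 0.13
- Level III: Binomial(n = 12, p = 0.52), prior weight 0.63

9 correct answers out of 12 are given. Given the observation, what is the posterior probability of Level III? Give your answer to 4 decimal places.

0.9321

Apply Bayes' rule: the posterior for each component is proportional to its prior times its likelihood at x.
Component likelihoods at x = 9 correct answers out of 12:
  p_I = C(12,9)·0.09^9·0.91^3 = 220·3.8742e-10·0.753571 = 6.42287e-08
  p_II = C(12,9)·0.44^9·0.56^3 = 220·0.000618122·0.175616 = 0.0238815
  p_III = C(12,9)·0.52^9·0.48^3 = 220·0.00277991·0.110592 = 0.0676358
Multiply by the mixture weights:
  π_I·p_I = 0.24 × 6.42287e-08 = 1.54149e-08
  π_II·p_II = 0.13 × 0.0238815 = 0.00310459
  π_III·p_III = 0.63 × 0.0676358 = 0.0426105
Denominator: 1.54149e-08 + 0.00310459 + 0.0426105 = 0.0457151
P(Level III | 9 correct answers out of 12) = 0.0426105 / 0.0457151 ≈ 0.9321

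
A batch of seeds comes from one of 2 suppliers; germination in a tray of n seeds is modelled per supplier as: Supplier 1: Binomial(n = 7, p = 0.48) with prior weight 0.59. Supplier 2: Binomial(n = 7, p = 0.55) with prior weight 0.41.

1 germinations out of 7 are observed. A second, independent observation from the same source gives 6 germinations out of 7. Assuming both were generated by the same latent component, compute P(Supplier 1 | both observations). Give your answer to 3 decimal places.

By Bayes' theorem, P(k | x) = π_k f_k(x) / Σ_j π_j f_j(x).
Since both observations come from the same component, the likelihood for component k is f_k(x₁)·f_k(x₂).
  f_1 = [C(7,1)·0.48^1·0.52^6 = 7·0.48·0.0197706 = 0.0664292] × [0.0445193] = 0.00295739
  f_2 = [C(7,1)·0.55^1·0.45^6 = 7·0.55·0.00830377 = 0.0319695] × [0.087194] = 0.00278755
Weight by the priors:
  π_1·f_1 = 0.59 × 0.00295739 = 0.00174486
  π_2·f_2 = 0.41 × 0.00278755 = 0.0011429
Sum: 0.00174486 + 0.0011429 = 0.00288775
P(Supplier 1 | data) ≈ 0.604

0.604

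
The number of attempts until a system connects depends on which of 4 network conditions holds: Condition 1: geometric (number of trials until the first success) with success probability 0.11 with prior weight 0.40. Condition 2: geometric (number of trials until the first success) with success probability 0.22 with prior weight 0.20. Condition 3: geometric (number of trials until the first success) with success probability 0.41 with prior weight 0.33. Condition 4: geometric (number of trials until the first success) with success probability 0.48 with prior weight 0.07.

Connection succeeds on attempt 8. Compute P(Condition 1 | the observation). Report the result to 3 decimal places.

0.630

Apply Bayes' rule: the posterior for each component is proportional to its prior times its likelihood at x.
Component likelihoods at x = 8:
  f_1 = 0.0486545
  f_2 = 0.0386443
  f_3 = 0.0102035
  f_4 = 0.00493474
Multiply by the mixture weights:
  π_1·f_1 = 0.40 × 0.0486545 = 0.0194618
  π_2·f_2 = 0.20 × 0.0386443 = 0.00772885
  π_3·f_3 = 0.33 × 0.0102035 = 0.00336715
  π_4·f_4 = 0.07 × 0.00493474 = 0.000345432
Sum: 0.0194618 + 0.00772885 + 0.00336715 + 0.000345432 = 0.0309032
P(Condition 1 | data) ≈ 0.630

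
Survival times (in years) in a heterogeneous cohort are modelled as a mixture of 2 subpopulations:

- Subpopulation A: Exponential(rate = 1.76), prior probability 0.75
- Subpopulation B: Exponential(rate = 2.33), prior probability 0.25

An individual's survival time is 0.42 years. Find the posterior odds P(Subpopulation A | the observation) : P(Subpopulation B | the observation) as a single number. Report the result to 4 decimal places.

2.8790

Since P(k|x) ∝ π_k f_k(x), the posterior odds are π_i f_i(x) / (π_j f_j(x)).
Exponential densities:
  L_A = 1.76·e^(−1.76·0.42) = 1.76·e^(−0.7392) = 0.840393
  L_B = 2.33·e^(−2.33·0.42) = 2.33·e^(−0.9786) = 0.8757
Odds = (0.75/0.25) × (0.840393/0.8757) = 3 × 0.959681 ≈ 2.8790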